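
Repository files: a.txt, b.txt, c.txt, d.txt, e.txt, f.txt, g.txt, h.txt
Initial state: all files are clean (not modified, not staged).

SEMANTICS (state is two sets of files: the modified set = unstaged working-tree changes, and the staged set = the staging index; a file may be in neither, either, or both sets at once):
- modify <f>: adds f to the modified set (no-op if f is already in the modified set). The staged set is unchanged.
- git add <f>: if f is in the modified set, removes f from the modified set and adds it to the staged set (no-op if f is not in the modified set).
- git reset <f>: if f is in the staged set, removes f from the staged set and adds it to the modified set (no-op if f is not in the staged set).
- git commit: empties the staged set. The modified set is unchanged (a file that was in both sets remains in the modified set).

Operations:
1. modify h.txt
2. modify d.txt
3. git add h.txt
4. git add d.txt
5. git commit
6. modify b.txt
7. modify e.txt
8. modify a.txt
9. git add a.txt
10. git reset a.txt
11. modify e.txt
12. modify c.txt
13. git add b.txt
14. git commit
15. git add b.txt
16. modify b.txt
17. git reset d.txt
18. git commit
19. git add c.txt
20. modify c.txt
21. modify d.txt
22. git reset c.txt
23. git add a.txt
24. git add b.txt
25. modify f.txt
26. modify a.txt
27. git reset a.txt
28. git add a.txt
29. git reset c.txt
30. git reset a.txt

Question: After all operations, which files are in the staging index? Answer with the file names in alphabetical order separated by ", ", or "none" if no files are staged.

After op 1 (modify h.txt): modified={h.txt} staged={none}
After op 2 (modify d.txt): modified={d.txt, h.txt} staged={none}
After op 3 (git add h.txt): modified={d.txt} staged={h.txt}
After op 4 (git add d.txt): modified={none} staged={d.txt, h.txt}
After op 5 (git commit): modified={none} staged={none}
After op 6 (modify b.txt): modified={b.txt} staged={none}
After op 7 (modify e.txt): modified={b.txt, e.txt} staged={none}
After op 8 (modify a.txt): modified={a.txt, b.txt, e.txt} staged={none}
After op 9 (git add a.txt): modified={b.txt, e.txt} staged={a.txt}
After op 10 (git reset a.txt): modified={a.txt, b.txt, e.txt} staged={none}
After op 11 (modify e.txt): modified={a.txt, b.txt, e.txt} staged={none}
After op 12 (modify c.txt): modified={a.txt, b.txt, c.txt, e.txt} staged={none}
After op 13 (git add b.txt): modified={a.txt, c.txt, e.txt} staged={b.txt}
After op 14 (git commit): modified={a.txt, c.txt, e.txt} staged={none}
After op 15 (git add b.txt): modified={a.txt, c.txt, e.txt} staged={none}
After op 16 (modify b.txt): modified={a.txt, b.txt, c.txt, e.txt} staged={none}
After op 17 (git reset d.txt): modified={a.txt, b.txt, c.txt, e.txt} staged={none}
After op 18 (git commit): modified={a.txt, b.txt, c.txt, e.txt} staged={none}
After op 19 (git add c.txt): modified={a.txt, b.txt, e.txt} staged={c.txt}
After op 20 (modify c.txt): modified={a.txt, b.txt, c.txt, e.txt} staged={c.txt}
After op 21 (modify d.txt): modified={a.txt, b.txt, c.txt, d.txt, e.txt} staged={c.txt}
After op 22 (git reset c.txt): modified={a.txt, b.txt, c.txt, d.txt, e.txt} staged={none}
After op 23 (git add a.txt): modified={b.txt, c.txt, d.txt, e.txt} staged={a.txt}
After op 24 (git add b.txt): modified={c.txt, d.txt, e.txt} staged={a.txt, b.txt}
After op 25 (modify f.txt): modified={c.txt, d.txt, e.txt, f.txt} staged={a.txt, b.txt}
After op 26 (modify a.txt): modified={a.txt, c.txt, d.txt, e.txt, f.txt} staged={a.txt, b.txt}
After op 27 (git reset a.txt): modified={a.txt, c.txt, d.txt, e.txt, f.txt} staged={b.txt}
After op 28 (git add a.txt): modified={c.txt, d.txt, e.txt, f.txt} staged={a.txt, b.txt}
After op 29 (git reset c.txt): modified={c.txt, d.txt, e.txt, f.txt} staged={a.txt, b.txt}
After op 30 (git reset a.txt): modified={a.txt, c.txt, d.txt, e.txt, f.txt} staged={b.txt}

Answer: b.txt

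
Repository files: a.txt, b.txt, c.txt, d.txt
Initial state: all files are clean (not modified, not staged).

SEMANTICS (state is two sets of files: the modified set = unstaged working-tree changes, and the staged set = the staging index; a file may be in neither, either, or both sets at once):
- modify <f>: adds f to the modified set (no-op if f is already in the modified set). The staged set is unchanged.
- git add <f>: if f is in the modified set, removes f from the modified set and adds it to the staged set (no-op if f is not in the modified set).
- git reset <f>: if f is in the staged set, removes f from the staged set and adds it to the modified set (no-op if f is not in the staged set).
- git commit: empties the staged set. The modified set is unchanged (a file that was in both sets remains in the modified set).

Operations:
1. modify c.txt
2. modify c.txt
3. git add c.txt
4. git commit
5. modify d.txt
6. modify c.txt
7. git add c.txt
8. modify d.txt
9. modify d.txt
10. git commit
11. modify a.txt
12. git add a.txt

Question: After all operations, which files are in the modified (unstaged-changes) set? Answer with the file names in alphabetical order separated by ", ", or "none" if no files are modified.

Answer: d.txt

Derivation:
After op 1 (modify c.txt): modified={c.txt} staged={none}
After op 2 (modify c.txt): modified={c.txt} staged={none}
After op 3 (git add c.txt): modified={none} staged={c.txt}
After op 4 (git commit): modified={none} staged={none}
After op 5 (modify d.txt): modified={d.txt} staged={none}
After op 6 (modify c.txt): modified={c.txt, d.txt} staged={none}
After op 7 (git add c.txt): modified={d.txt} staged={c.txt}
After op 8 (modify d.txt): modified={d.txt} staged={c.txt}
After op 9 (modify d.txt): modified={d.txt} staged={c.txt}
After op 10 (git commit): modified={d.txt} staged={none}
After op 11 (modify a.txt): modified={a.txt, d.txt} staged={none}
After op 12 (git add a.txt): modified={d.txt} staged={a.txt}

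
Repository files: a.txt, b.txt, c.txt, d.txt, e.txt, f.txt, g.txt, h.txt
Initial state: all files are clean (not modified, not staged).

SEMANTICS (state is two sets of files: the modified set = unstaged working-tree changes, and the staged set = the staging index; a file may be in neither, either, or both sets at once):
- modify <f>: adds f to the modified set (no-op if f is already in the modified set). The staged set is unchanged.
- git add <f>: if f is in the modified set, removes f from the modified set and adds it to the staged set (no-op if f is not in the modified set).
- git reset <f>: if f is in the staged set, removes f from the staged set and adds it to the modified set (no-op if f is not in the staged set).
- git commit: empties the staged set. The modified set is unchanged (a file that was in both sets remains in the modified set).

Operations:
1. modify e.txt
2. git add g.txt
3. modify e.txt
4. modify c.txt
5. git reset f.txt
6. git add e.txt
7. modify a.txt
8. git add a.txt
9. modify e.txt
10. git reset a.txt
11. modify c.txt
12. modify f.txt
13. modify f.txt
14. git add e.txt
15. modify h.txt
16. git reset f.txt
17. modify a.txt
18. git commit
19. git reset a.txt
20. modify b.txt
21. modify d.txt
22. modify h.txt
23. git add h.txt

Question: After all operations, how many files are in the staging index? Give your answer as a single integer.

Answer: 1

Derivation:
After op 1 (modify e.txt): modified={e.txt} staged={none}
After op 2 (git add g.txt): modified={e.txt} staged={none}
After op 3 (modify e.txt): modified={e.txt} staged={none}
After op 4 (modify c.txt): modified={c.txt, e.txt} staged={none}
After op 5 (git reset f.txt): modified={c.txt, e.txt} staged={none}
After op 6 (git add e.txt): modified={c.txt} staged={e.txt}
After op 7 (modify a.txt): modified={a.txt, c.txt} staged={e.txt}
After op 8 (git add a.txt): modified={c.txt} staged={a.txt, e.txt}
After op 9 (modify e.txt): modified={c.txt, e.txt} staged={a.txt, e.txt}
After op 10 (git reset a.txt): modified={a.txt, c.txt, e.txt} staged={e.txt}
After op 11 (modify c.txt): modified={a.txt, c.txt, e.txt} staged={e.txt}
After op 12 (modify f.txt): modified={a.txt, c.txt, e.txt, f.txt} staged={e.txt}
After op 13 (modify f.txt): modified={a.txt, c.txt, e.txt, f.txt} staged={e.txt}
After op 14 (git add e.txt): modified={a.txt, c.txt, f.txt} staged={e.txt}
After op 15 (modify h.txt): modified={a.txt, c.txt, f.txt, h.txt} staged={e.txt}
After op 16 (git reset f.txt): modified={a.txt, c.txt, f.txt, h.txt} staged={e.txt}
After op 17 (modify a.txt): modified={a.txt, c.txt, f.txt, h.txt} staged={e.txt}
After op 18 (git commit): modified={a.txt, c.txt, f.txt, h.txt} staged={none}
After op 19 (git reset a.txt): modified={a.txt, c.txt, f.txt, h.txt} staged={none}
After op 20 (modify b.txt): modified={a.txt, b.txt, c.txt, f.txt, h.txt} staged={none}
After op 21 (modify d.txt): modified={a.txt, b.txt, c.txt, d.txt, f.txt, h.txt} staged={none}
After op 22 (modify h.txt): modified={a.txt, b.txt, c.txt, d.txt, f.txt, h.txt} staged={none}
After op 23 (git add h.txt): modified={a.txt, b.txt, c.txt, d.txt, f.txt} staged={h.txt}
Final staged set: {h.txt} -> count=1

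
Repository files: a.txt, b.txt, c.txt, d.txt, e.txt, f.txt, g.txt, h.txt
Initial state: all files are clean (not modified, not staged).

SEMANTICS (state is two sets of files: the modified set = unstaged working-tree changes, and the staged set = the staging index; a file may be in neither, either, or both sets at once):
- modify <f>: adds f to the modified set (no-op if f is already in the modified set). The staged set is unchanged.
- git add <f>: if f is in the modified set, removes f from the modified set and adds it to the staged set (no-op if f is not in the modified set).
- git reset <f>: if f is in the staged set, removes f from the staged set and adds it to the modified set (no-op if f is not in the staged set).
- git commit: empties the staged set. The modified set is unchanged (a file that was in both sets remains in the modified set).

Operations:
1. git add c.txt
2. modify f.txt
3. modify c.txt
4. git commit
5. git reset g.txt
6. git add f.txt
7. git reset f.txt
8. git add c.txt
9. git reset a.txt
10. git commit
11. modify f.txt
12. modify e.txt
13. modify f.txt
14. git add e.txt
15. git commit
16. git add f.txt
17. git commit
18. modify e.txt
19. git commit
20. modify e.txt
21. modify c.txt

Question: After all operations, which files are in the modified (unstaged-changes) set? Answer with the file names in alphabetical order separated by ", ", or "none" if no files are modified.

After op 1 (git add c.txt): modified={none} staged={none}
After op 2 (modify f.txt): modified={f.txt} staged={none}
After op 3 (modify c.txt): modified={c.txt, f.txt} staged={none}
After op 4 (git commit): modified={c.txt, f.txt} staged={none}
After op 5 (git reset g.txt): modified={c.txt, f.txt} staged={none}
After op 6 (git add f.txt): modified={c.txt} staged={f.txt}
After op 7 (git reset f.txt): modified={c.txt, f.txt} staged={none}
After op 8 (git add c.txt): modified={f.txt} staged={c.txt}
After op 9 (git reset a.txt): modified={f.txt} staged={c.txt}
After op 10 (git commit): modified={f.txt} staged={none}
After op 11 (modify f.txt): modified={f.txt} staged={none}
After op 12 (modify e.txt): modified={e.txt, f.txt} staged={none}
After op 13 (modify f.txt): modified={e.txt, f.txt} staged={none}
After op 14 (git add e.txt): modified={f.txt} staged={e.txt}
After op 15 (git commit): modified={f.txt} staged={none}
After op 16 (git add f.txt): modified={none} staged={f.txt}
After op 17 (git commit): modified={none} staged={none}
After op 18 (modify e.txt): modified={e.txt} staged={none}
After op 19 (git commit): modified={e.txt} staged={none}
After op 20 (modify e.txt): modified={e.txt} staged={none}
After op 21 (modify c.txt): modified={c.txt, e.txt} staged={none}

Answer: c.txt, e.txt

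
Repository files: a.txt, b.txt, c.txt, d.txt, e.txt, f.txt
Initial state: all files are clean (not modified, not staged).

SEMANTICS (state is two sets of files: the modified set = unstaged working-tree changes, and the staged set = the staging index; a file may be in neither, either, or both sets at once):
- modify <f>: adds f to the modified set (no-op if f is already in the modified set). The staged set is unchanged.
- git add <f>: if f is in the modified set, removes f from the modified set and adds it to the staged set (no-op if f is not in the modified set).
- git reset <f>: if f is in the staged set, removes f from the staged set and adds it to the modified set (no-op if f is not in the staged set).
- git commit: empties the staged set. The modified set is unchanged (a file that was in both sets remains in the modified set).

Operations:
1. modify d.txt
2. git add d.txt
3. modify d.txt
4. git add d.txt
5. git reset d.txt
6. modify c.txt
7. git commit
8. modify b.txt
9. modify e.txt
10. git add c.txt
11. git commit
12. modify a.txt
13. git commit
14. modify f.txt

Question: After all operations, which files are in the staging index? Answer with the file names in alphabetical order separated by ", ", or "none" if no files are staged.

Answer: none

Derivation:
After op 1 (modify d.txt): modified={d.txt} staged={none}
After op 2 (git add d.txt): modified={none} staged={d.txt}
After op 3 (modify d.txt): modified={d.txt} staged={d.txt}
After op 4 (git add d.txt): modified={none} staged={d.txt}
After op 5 (git reset d.txt): modified={d.txt} staged={none}
After op 6 (modify c.txt): modified={c.txt, d.txt} staged={none}
After op 7 (git commit): modified={c.txt, d.txt} staged={none}
After op 8 (modify b.txt): modified={b.txt, c.txt, d.txt} staged={none}
After op 9 (modify e.txt): modified={b.txt, c.txt, d.txt, e.txt} staged={none}
After op 10 (git add c.txt): modified={b.txt, d.txt, e.txt} staged={c.txt}
After op 11 (git commit): modified={b.txt, d.txt, e.txt} staged={none}
After op 12 (modify a.txt): modified={a.txt, b.txt, d.txt, e.txt} staged={none}
After op 13 (git commit): modified={a.txt, b.txt, d.txt, e.txt} staged={none}
After op 14 (modify f.txt): modified={a.txt, b.txt, d.txt, e.txt, f.txt} staged={none}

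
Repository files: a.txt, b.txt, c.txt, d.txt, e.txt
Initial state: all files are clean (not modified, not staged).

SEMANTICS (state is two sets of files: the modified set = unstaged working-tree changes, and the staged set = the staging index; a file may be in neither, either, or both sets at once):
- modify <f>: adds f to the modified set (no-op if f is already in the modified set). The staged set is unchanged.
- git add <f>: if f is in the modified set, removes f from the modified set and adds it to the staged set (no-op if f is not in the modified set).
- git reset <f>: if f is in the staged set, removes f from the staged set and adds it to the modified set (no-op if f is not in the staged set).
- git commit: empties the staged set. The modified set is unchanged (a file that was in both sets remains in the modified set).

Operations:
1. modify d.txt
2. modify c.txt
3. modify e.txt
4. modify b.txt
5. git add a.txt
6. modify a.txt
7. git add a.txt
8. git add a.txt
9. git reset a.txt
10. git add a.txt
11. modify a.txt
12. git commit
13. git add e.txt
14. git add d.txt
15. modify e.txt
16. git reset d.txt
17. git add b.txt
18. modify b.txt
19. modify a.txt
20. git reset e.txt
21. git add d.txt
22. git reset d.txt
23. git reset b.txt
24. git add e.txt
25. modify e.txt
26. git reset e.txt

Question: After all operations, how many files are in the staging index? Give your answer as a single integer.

Answer: 0

Derivation:
After op 1 (modify d.txt): modified={d.txt} staged={none}
After op 2 (modify c.txt): modified={c.txt, d.txt} staged={none}
After op 3 (modify e.txt): modified={c.txt, d.txt, e.txt} staged={none}
After op 4 (modify b.txt): modified={b.txt, c.txt, d.txt, e.txt} staged={none}
After op 5 (git add a.txt): modified={b.txt, c.txt, d.txt, e.txt} staged={none}
After op 6 (modify a.txt): modified={a.txt, b.txt, c.txt, d.txt, e.txt} staged={none}
After op 7 (git add a.txt): modified={b.txt, c.txt, d.txt, e.txt} staged={a.txt}
After op 8 (git add a.txt): modified={b.txt, c.txt, d.txt, e.txt} staged={a.txt}
After op 9 (git reset a.txt): modified={a.txt, b.txt, c.txt, d.txt, e.txt} staged={none}
After op 10 (git add a.txt): modified={b.txt, c.txt, d.txt, e.txt} staged={a.txt}
After op 11 (modify a.txt): modified={a.txt, b.txt, c.txt, d.txt, e.txt} staged={a.txt}
After op 12 (git commit): modified={a.txt, b.txt, c.txt, d.txt, e.txt} staged={none}
After op 13 (git add e.txt): modified={a.txt, b.txt, c.txt, d.txt} staged={e.txt}
After op 14 (git add d.txt): modified={a.txt, b.txt, c.txt} staged={d.txt, e.txt}
After op 15 (modify e.txt): modified={a.txt, b.txt, c.txt, e.txt} staged={d.txt, e.txt}
After op 16 (git reset d.txt): modified={a.txt, b.txt, c.txt, d.txt, e.txt} staged={e.txt}
After op 17 (git add b.txt): modified={a.txt, c.txt, d.txt, e.txt} staged={b.txt, e.txt}
After op 18 (modify b.txt): modified={a.txt, b.txt, c.txt, d.txt, e.txt} staged={b.txt, e.txt}
After op 19 (modify a.txt): modified={a.txt, b.txt, c.txt, d.txt, e.txt} staged={b.txt, e.txt}
After op 20 (git reset e.txt): modified={a.txt, b.txt, c.txt, d.txt, e.txt} staged={b.txt}
After op 21 (git add d.txt): modified={a.txt, b.txt, c.txt, e.txt} staged={b.txt, d.txt}
After op 22 (git reset d.txt): modified={a.txt, b.txt, c.txt, d.txt, e.txt} staged={b.txt}
After op 23 (git reset b.txt): modified={a.txt, b.txt, c.txt, d.txt, e.txt} staged={none}
After op 24 (git add e.txt): modified={a.txt, b.txt, c.txt, d.txt} staged={e.txt}
After op 25 (modify e.txt): modified={a.txt, b.txt, c.txt, d.txt, e.txt} staged={e.txt}
After op 26 (git reset e.txt): modified={a.txt, b.txt, c.txt, d.txt, e.txt} staged={none}
Final staged set: {none} -> count=0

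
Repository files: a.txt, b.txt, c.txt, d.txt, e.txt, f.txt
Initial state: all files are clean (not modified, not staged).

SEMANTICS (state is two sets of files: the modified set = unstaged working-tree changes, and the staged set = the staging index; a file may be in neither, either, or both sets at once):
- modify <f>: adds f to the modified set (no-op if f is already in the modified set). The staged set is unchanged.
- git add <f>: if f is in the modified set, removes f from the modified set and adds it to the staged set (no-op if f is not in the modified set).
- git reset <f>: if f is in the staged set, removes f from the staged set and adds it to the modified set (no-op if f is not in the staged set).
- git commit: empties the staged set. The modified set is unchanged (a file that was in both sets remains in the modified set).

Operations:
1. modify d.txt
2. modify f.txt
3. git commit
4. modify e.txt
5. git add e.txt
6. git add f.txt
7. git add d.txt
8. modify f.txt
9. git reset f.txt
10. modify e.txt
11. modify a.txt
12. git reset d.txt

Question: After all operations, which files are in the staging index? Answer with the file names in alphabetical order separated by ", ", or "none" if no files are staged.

Answer: e.txt

Derivation:
After op 1 (modify d.txt): modified={d.txt} staged={none}
After op 2 (modify f.txt): modified={d.txt, f.txt} staged={none}
After op 3 (git commit): modified={d.txt, f.txt} staged={none}
After op 4 (modify e.txt): modified={d.txt, e.txt, f.txt} staged={none}
After op 5 (git add e.txt): modified={d.txt, f.txt} staged={e.txt}
After op 6 (git add f.txt): modified={d.txt} staged={e.txt, f.txt}
After op 7 (git add d.txt): modified={none} staged={d.txt, e.txt, f.txt}
After op 8 (modify f.txt): modified={f.txt} staged={d.txt, e.txt, f.txt}
After op 9 (git reset f.txt): modified={f.txt} staged={d.txt, e.txt}
After op 10 (modify e.txt): modified={e.txt, f.txt} staged={d.txt, e.txt}
After op 11 (modify a.txt): modified={a.txt, e.txt, f.txt} staged={d.txt, e.txt}
After op 12 (git reset d.txt): modified={a.txt, d.txt, e.txt, f.txt} staged={e.txt}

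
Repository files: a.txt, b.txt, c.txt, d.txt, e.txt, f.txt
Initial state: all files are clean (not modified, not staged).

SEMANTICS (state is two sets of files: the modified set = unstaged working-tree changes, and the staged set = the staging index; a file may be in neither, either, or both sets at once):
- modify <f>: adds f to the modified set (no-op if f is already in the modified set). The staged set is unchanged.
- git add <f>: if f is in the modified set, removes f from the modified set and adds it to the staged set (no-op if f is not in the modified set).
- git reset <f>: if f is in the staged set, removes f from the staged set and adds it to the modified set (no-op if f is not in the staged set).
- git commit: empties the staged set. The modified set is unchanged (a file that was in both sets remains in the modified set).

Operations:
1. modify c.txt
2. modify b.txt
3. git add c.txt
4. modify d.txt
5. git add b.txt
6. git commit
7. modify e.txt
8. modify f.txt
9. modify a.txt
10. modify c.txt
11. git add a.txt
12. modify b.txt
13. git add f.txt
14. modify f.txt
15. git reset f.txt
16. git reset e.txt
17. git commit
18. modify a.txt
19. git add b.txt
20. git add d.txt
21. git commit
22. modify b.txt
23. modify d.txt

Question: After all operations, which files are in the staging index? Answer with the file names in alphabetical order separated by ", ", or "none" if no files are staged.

After op 1 (modify c.txt): modified={c.txt} staged={none}
After op 2 (modify b.txt): modified={b.txt, c.txt} staged={none}
After op 3 (git add c.txt): modified={b.txt} staged={c.txt}
After op 4 (modify d.txt): modified={b.txt, d.txt} staged={c.txt}
After op 5 (git add b.txt): modified={d.txt} staged={b.txt, c.txt}
After op 6 (git commit): modified={d.txt} staged={none}
After op 7 (modify e.txt): modified={d.txt, e.txt} staged={none}
After op 8 (modify f.txt): modified={d.txt, e.txt, f.txt} staged={none}
After op 9 (modify a.txt): modified={a.txt, d.txt, e.txt, f.txt} staged={none}
After op 10 (modify c.txt): modified={a.txt, c.txt, d.txt, e.txt, f.txt} staged={none}
After op 11 (git add a.txt): modified={c.txt, d.txt, e.txt, f.txt} staged={a.txt}
After op 12 (modify b.txt): modified={b.txt, c.txt, d.txt, e.txt, f.txt} staged={a.txt}
After op 13 (git add f.txt): modified={b.txt, c.txt, d.txt, e.txt} staged={a.txt, f.txt}
After op 14 (modify f.txt): modified={b.txt, c.txt, d.txt, e.txt, f.txt} staged={a.txt, f.txt}
After op 15 (git reset f.txt): modified={b.txt, c.txt, d.txt, e.txt, f.txt} staged={a.txt}
After op 16 (git reset e.txt): modified={b.txt, c.txt, d.txt, e.txt, f.txt} staged={a.txt}
After op 17 (git commit): modified={b.txt, c.txt, d.txt, e.txt, f.txt} staged={none}
After op 18 (modify a.txt): modified={a.txt, b.txt, c.txt, d.txt, e.txt, f.txt} staged={none}
After op 19 (git add b.txt): modified={a.txt, c.txt, d.txt, e.txt, f.txt} staged={b.txt}
After op 20 (git add d.txt): modified={a.txt, c.txt, e.txt, f.txt} staged={b.txt, d.txt}
After op 21 (git commit): modified={a.txt, c.txt, e.txt, f.txt} staged={none}
After op 22 (modify b.txt): modified={a.txt, b.txt, c.txt, e.txt, f.txt} staged={none}
After op 23 (modify d.txt): modified={a.txt, b.txt, c.txt, d.txt, e.txt, f.txt} staged={none}

Answer: none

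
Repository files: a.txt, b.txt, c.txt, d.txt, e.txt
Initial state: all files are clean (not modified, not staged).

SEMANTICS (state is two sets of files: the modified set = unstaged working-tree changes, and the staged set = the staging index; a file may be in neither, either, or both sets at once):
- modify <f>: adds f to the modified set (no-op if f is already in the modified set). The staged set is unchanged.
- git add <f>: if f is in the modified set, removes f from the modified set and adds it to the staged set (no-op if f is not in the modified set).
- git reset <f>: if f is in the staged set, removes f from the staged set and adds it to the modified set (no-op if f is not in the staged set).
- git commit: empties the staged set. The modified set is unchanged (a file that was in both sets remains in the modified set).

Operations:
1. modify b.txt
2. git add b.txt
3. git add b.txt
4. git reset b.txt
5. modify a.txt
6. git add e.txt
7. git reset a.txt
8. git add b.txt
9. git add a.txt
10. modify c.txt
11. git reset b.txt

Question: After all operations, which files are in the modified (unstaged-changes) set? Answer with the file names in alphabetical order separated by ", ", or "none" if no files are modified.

After op 1 (modify b.txt): modified={b.txt} staged={none}
After op 2 (git add b.txt): modified={none} staged={b.txt}
After op 3 (git add b.txt): modified={none} staged={b.txt}
After op 4 (git reset b.txt): modified={b.txt} staged={none}
After op 5 (modify a.txt): modified={a.txt, b.txt} staged={none}
After op 6 (git add e.txt): modified={a.txt, b.txt} staged={none}
After op 7 (git reset a.txt): modified={a.txt, b.txt} staged={none}
After op 8 (git add b.txt): modified={a.txt} staged={b.txt}
After op 9 (git add a.txt): modified={none} staged={a.txt, b.txt}
After op 10 (modify c.txt): modified={c.txt} staged={a.txt, b.txt}
After op 11 (git reset b.txt): modified={b.txt, c.txt} staged={a.txt}

Answer: b.txt, c.txt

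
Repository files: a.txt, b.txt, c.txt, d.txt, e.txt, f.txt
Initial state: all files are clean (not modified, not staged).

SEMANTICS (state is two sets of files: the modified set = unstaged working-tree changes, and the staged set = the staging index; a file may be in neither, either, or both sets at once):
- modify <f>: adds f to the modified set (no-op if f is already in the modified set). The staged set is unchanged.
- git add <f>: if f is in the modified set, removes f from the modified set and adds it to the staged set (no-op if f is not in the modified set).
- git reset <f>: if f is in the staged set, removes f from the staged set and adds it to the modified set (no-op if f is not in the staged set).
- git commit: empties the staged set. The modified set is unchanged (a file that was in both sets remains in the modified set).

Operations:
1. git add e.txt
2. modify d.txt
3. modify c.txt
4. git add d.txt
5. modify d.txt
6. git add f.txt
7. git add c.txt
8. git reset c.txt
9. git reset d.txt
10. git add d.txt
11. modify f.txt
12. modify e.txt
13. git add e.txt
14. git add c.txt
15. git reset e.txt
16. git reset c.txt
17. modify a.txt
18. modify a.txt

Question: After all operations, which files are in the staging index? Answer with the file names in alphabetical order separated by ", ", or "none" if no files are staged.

Answer: d.txt

Derivation:
After op 1 (git add e.txt): modified={none} staged={none}
After op 2 (modify d.txt): modified={d.txt} staged={none}
After op 3 (modify c.txt): modified={c.txt, d.txt} staged={none}
After op 4 (git add d.txt): modified={c.txt} staged={d.txt}
After op 5 (modify d.txt): modified={c.txt, d.txt} staged={d.txt}
After op 6 (git add f.txt): modified={c.txt, d.txt} staged={d.txt}
After op 7 (git add c.txt): modified={d.txt} staged={c.txt, d.txt}
After op 8 (git reset c.txt): modified={c.txt, d.txt} staged={d.txt}
After op 9 (git reset d.txt): modified={c.txt, d.txt} staged={none}
After op 10 (git add d.txt): modified={c.txt} staged={d.txt}
After op 11 (modify f.txt): modified={c.txt, f.txt} staged={d.txt}
After op 12 (modify e.txt): modified={c.txt, e.txt, f.txt} staged={d.txt}
After op 13 (git add e.txt): modified={c.txt, f.txt} staged={d.txt, e.txt}
After op 14 (git add c.txt): modified={f.txt} staged={c.txt, d.txt, e.txt}
After op 15 (git reset e.txt): modified={e.txt, f.txt} staged={c.txt, d.txt}
After op 16 (git reset c.txt): modified={c.txt, e.txt, f.txt} staged={d.txt}
After op 17 (modify a.txt): modified={a.txt, c.txt, e.txt, f.txt} staged={d.txt}
After op 18 (modify a.txt): modified={a.txt, c.txt, e.txt, f.txt} staged={d.txt}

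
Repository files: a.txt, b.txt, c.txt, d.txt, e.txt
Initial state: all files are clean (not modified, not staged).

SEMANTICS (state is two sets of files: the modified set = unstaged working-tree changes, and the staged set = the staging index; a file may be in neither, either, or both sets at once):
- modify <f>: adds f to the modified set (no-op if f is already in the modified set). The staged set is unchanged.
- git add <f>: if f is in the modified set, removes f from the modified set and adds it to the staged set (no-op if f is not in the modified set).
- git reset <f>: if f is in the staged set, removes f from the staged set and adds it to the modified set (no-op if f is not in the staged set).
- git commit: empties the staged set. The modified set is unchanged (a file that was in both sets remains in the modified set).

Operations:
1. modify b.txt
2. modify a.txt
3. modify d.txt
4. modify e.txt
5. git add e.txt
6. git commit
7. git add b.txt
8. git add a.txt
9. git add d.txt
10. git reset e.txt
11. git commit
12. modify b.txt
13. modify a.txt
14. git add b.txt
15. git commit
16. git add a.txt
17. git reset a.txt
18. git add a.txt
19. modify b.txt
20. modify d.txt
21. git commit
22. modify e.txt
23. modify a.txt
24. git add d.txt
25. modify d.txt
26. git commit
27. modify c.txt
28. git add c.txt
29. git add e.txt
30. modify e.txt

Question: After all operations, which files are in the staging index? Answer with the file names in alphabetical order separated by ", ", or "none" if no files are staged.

After op 1 (modify b.txt): modified={b.txt} staged={none}
After op 2 (modify a.txt): modified={a.txt, b.txt} staged={none}
After op 3 (modify d.txt): modified={a.txt, b.txt, d.txt} staged={none}
After op 4 (modify e.txt): modified={a.txt, b.txt, d.txt, e.txt} staged={none}
After op 5 (git add e.txt): modified={a.txt, b.txt, d.txt} staged={e.txt}
After op 6 (git commit): modified={a.txt, b.txt, d.txt} staged={none}
After op 7 (git add b.txt): modified={a.txt, d.txt} staged={b.txt}
After op 8 (git add a.txt): modified={d.txt} staged={a.txt, b.txt}
After op 9 (git add d.txt): modified={none} staged={a.txt, b.txt, d.txt}
After op 10 (git reset e.txt): modified={none} staged={a.txt, b.txt, d.txt}
After op 11 (git commit): modified={none} staged={none}
After op 12 (modify b.txt): modified={b.txt} staged={none}
After op 13 (modify a.txt): modified={a.txt, b.txt} staged={none}
After op 14 (git add b.txt): modified={a.txt} staged={b.txt}
After op 15 (git commit): modified={a.txt} staged={none}
After op 16 (git add a.txt): modified={none} staged={a.txt}
After op 17 (git reset a.txt): modified={a.txt} staged={none}
After op 18 (git add a.txt): modified={none} staged={a.txt}
After op 19 (modify b.txt): modified={b.txt} staged={a.txt}
After op 20 (modify d.txt): modified={b.txt, d.txt} staged={a.txt}
After op 21 (git commit): modified={b.txt, d.txt} staged={none}
After op 22 (modify e.txt): modified={b.txt, d.txt, e.txt} staged={none}
After op 23 (modify a.txt): modified={a.txt, b.txt, d.txt, e.txt} staged={none}
After op 24 (git add d.txt): modified={a.txt, b.txt, e.txt} staged={d.txt}
After op 25 (modify d.txt): modified={a.txt, b.txt, d.txt, e.txt} staged={d.txt}
After op 26 (git commit): modified={a.txt, b.txt, d.txt, e.txt} staged={none}
After op 27 (modify c.txt): modified={a.txt, b.txt, c.txt, d.txt, e.txt} staged={none}
After op 28 (git add c.txt): modified={a.txt, b.txt, d.txt, e.txt} staged={c.txt}
After op 29 (git add e.txt): modified={a.txt, b.txt, d.txt} staged={c.txt, e.txt}
After op 30 (modify e.txt): modified={a.txt, b.txt, d.txt, e.txt} staged={c.txt, e.txt}

Answer: c.txt, e.txt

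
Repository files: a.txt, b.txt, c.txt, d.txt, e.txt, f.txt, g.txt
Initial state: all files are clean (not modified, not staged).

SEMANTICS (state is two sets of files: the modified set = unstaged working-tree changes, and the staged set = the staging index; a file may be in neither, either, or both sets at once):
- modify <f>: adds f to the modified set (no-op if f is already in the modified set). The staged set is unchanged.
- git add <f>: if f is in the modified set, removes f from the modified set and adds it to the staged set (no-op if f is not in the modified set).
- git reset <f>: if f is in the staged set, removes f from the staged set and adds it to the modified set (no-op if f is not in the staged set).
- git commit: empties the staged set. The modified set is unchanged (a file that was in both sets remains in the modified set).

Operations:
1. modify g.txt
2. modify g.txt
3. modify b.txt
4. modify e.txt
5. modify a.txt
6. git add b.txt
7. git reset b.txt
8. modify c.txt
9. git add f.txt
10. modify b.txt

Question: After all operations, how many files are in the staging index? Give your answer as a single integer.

After op 1 (modify g.txt): modified={g.txt} staged={none}
After op 2 (modify g.txt): modified={g.txt} staged={none}
After op 3 (modify b.txt): modified={b.txt, g.txt} staged={none}
After op 4 (modify e.txt): modified={b.txt, e.txt, g.txt} staged={none}
After op 5 (modify a.txt): modified={a.txt, b.txt, e.txt, g.txt} staged={none}
After op 6 (git add b.txt): modified={a.txt, e.txt, g.txt} staged={b.txt}
After op 7 (git reset b.txt): modified={a.txt, b.txt, e.txt, g.txt} staged={none}
After op 8 (modify c.txt): modified={a.txt, b.txt, c.txt, e.txt, g.txt} staged={none}
After op 9 (git add f.txt): modified={a.txt, b.txt, c.txt, e.txt, g.txt} staged={none}
After op 10 (modify b.txt): modified={a.txt, b.txt, c.txt, e.txt, g.txt} staged={none}
Final staged set: {none} -> count=0

Answer: 0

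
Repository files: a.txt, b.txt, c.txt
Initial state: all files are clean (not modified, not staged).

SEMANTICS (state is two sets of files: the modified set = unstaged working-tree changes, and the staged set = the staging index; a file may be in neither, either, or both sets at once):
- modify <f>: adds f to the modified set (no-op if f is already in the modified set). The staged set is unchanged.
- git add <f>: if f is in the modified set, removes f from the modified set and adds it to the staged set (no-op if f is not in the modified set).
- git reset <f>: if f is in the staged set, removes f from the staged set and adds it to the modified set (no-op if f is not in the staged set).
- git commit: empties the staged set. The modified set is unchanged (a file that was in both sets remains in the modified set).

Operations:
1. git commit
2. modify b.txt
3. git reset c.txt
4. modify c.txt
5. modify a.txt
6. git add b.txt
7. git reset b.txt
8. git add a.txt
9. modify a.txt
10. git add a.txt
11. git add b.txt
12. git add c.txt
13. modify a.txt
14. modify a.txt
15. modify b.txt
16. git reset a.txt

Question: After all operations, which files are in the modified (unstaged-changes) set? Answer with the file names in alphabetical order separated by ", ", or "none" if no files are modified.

After op 1 (git commit): modified={none} staged={none}
After op 2 (modify b.txt): modified={b.txt} staged={none}
After op 3 (git reset c.txt): modified={b.txt} staged={none}
After op 4 (modify c.txt): modified={b.txt, c.txt} staged={none}
After op 5 (modify a.txt): modified={a.txt, b.txt, c.txt} staged={none}
After op 6 (git add b.txt): modified={a.txt, c.txt} staged={b.txt}
After op 7 (git reset b.txt): modified={a.txt, b.txt, c.txt} staged={none}
After op 8 (git add a.txt): modified={b.txt, c.txt} staged={a.txt}
After op 9 (modify a.txt): modified={a.txt, b.txt, c.txt} staged={a.txt}
After op 10 (git add a.txt): modified={b.txt, c.txt} staged={a.txt}
After op 11 (git add b.txt): modified={c.txt} staged={a.txt, b.txt}
After op 12 (git add c.txt): modified={none} staged={a.txt, b.txt, c.txt}
After op 13 (modify a.txt): modified={a.txt} staged={a.txt, b.txt, c.txt}
After op 14 (modify a.txt): modified={a.txt} staged={a.txt, b.txt, c.txt}
After op 15 (modify b.txt): modified={a.txt, b.txt} staged={a.txt, b.txt, c.txt}
After op 16 (git reset a.txt): modified={a.txt, b.txt} staged={b.txt, c.txt}

Answer: a.txt, b.txt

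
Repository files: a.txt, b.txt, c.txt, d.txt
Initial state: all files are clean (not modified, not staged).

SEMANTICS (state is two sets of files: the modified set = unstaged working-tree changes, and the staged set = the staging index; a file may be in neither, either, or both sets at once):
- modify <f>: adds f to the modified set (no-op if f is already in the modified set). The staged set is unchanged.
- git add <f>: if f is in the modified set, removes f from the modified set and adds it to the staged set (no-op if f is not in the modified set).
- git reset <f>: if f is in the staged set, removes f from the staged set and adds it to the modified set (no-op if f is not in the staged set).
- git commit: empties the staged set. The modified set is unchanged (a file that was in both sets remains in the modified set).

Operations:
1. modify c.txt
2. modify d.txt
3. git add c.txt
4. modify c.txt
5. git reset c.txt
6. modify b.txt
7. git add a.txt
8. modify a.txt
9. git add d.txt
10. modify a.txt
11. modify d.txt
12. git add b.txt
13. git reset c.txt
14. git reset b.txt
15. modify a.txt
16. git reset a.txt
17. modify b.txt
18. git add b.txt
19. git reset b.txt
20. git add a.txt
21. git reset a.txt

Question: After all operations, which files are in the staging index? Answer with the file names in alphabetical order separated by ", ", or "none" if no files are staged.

Answer: d.txt

Derivation:
After op 1 (modify c.txt): modified={c.txt} staged={none}
After op 2 (modify d.txt): modified={c.txt, d.txt} staged={none}
After op 3 (git add c.txt): modified={d.txt} staged={c.txt}
After op 4 (modify c.txt): modified={c.txt, d.txt} staged={c.txt}
After op 5 (git reset c.txt): modified={c.txt, d.txt} staged={none}
After op 6 (modify b.txt): modified={b.txt, c.txt, d.txt} staged={none}
After op 7 (git add a.txt): modified={b.txt, c.txt, d.txt} staged={none}
After op 8 (modify a.txt): modified={a.txt, b.txt, c.txt, d.txt} staged={none}
After op 9 (git add d.txt): modified={a.txt, b.txt, c.txt} staged={d.txt}
After op 10 (modify a.txt): modified={a.txt, b.txt, c.txt} staged={d.txt}
After op 11 (modify d.txt): modified={a.txt, b.txt, c.txt, d.txt} staged={d.txt}
After op 12 (git add b.txt): modified={a.txt, c.txt, d.txt} staged={b.txt, d.txt}
After op 13 (git reset c.txt): modified={a.txt, c.txt, d.txt} staged={b.txt, d.txt}
After op 14 (git reset b.txt): modified={a.txt, b.txt, c.txt, d.txt} staged={d.txt}
After op 15 (modify a.txt): modified={a.txt, b.txt, c.txt, d.txt} staged={d.txt}
After op 16 (git reset a.txt): modified={a.txt, b.txt, c.txt, d.txt} staged={d.txt}
After op 17 (modify b.txt): modified={a.txt, b.txt, c.txt, d.txt} staged={d.txt}
After op 18 (git add b.txt): modified={a.txt, c.txt, d.txt} staged={b.txt, d.txt}
After op 19 (git reset b.txt): modified={a.txt, b.txt, c.txt, d.txt} staged={d.txt}
After op 20 (git add a.txt): modified={b.txt, c.txt, d.txt} staged={a.txt, d.txt}
After op 21 (git reset a.txt): modified={a.txt, b.txt, c.txt, d.txt} staged={d.txt}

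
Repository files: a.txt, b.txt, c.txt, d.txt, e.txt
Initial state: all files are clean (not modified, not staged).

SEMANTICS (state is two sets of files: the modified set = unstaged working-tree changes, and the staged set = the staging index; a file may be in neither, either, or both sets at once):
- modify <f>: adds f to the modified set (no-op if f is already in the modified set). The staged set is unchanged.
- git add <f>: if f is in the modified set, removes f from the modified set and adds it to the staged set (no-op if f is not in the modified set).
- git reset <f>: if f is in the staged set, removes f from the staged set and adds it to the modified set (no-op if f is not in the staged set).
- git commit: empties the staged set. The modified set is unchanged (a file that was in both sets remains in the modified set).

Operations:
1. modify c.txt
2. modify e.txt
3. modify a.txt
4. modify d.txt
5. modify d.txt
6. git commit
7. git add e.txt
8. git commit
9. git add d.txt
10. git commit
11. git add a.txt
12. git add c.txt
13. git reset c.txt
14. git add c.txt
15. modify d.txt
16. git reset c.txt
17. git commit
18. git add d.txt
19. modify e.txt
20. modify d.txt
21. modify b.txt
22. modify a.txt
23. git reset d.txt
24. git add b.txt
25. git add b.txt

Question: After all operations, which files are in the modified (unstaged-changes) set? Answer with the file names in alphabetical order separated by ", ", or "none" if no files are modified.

After op 1 (modify c.txt): modified={c.txt} staged={none}
After op 2 (modify e.txt): modified={c.txt, e.txt} staged={none}
After op 3 (modify a.txt): modified={a.txt, c.txt, e.txt} staged={none}
After op 4 (modify d.txt): modified={a.txt, c.txt, d.txt, e.txt} staged={none}
After op 5 (modify d.txt): modified={a.txt, c.txt, d.txt, e.txt} staged={none}
After op 6 (git commit): modified={a.txt, c.txt, d.txt, e.txt} staged={none}
After op 7 (git add e.txt): modified={a.txt, c.txt, d.txt} staged={e.txt}
After op 8 (git commit): modified={a.txt, c.txt, d.txt} staged={none}
After op 9 (git add d.txt): modified={a.txt, c.txt} staged={d.txt}
After op 10 (git commit): modified={a.txt, c.txt} staged={none}
After op 11 (git add a.txt): modified={c.txt} staged={a.txt}
After op 12 (git add c.txt): modified={none} staged={a.txt, c.txt}
After op 13 (git reset c.txt): modified={c.txt} staged={a.txt}
After op 14 (git add c.txt): modified={none} staged={a.txt, c.txt}
After op 15 (modify d.txt): modified={d.txt} staged={a.txt, c.txt}
After op 16 (git reset c.txt): modified={c.txt, d.txt} staged={a.txt}
After op 17 (git commit): modified={c.txt, d.txt} staged={none}
After op 18 (git add d.txt): modified={c.txt} staged={d.txt}
After op 19 (modify e.txt): modified={c.txt, e.txt} staged={d.txt}
After op 20 (modify d.txt): modified={c.txt, d.txt, e.txt} staged={d.txt}
After op 21 (modify b.txt): modified={b.txt, c.txt, d.txt, e.txt} staged={d.txt}
After op 22 (modify a.txt): modified={a.txt, b.txt, c.txt, d.txt, e.txt} staged={d.txt}
After op 23 (git reset d.txt): modified={a.txt, b.txt, c.txt, d.txt, e.txt} staged={none}
After op 24 (git add b.txt): modified={a.txt, c.txt, d.txt, e.txt} staged={b.txt}
After op 25 (git add b.txt): modified={a.txt, c.txt, d.txt, e.txt} staged={b.txt}

Answer: a.txt, c.txt, d.txt, e.txt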